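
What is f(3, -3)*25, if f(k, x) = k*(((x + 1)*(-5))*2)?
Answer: 1500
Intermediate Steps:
f(k, x) = k*(-10 - 10*x) (f(k, x) = k*(((1 + x)*(-5))*2) = k*((-5 - 5*x)*2) = k*(-10 - 10*x))
f(3, -3)*25 = -10*3*(1 - 3)*25 = -10*3*(-2)*25 = 60*25 = 1500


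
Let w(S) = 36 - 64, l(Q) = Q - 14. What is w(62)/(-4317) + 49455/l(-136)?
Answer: -14232869/43170 ≈ -329.69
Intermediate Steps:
l(Q) = -14 + Q
w(S) = -28
w(62)/(-4317) + 49455/l(-136) = -28/(-4317) + 49455/(-14 - 136) = -28*(-1/4317) + 49455/(-150) = 28/4317 + 49455*(-1/150) = 28/4317 - 3297/10 = -14232869/43170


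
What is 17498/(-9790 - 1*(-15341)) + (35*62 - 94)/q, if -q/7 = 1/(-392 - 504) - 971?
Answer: 7424906/2147383 ≈ 3.4577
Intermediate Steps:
q = 870017/128 (q = -7*(1/(-392 - 504) - 971) = -7*(1/(-896) - 971) = -7*(-1/896 - 971) = -7*(-870017/896) = 870017/128 ≈ 6797.0)
17498/(-9790 - 1*(-15341)) + (35*62 - 94)/q = 17498/(-9790 - 1*(-15341)) + (35*62 - 94)/(870017/128) = 17498/(-9790 + 15341) + (2170 - 94)*(128/870017) = 17498/5551 + 2076*(128/870017) = 17498*(1/5551) + 1536/5029 = 1346/427 + 1536/5029 = 7424906/2147383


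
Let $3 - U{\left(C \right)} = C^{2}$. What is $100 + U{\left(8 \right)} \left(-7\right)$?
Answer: $527$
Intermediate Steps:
$U{\left(C \right)} = 3 - C^{2}$
$100 + U{\left(8 \right)} \left(-7\right) = 100 + \left(3 - 8^{2}\right) \left(-7\right) = 100 + \left(3 - 64\right) \left(-7\right) = 100 - -427 = 100 + 427 = 527$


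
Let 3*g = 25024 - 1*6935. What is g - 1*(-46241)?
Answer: 156812/3 ≈ 52271.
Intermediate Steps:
g = 18089/3 (g = (25024 - 1*6935)/3 = (25024 - 6935)/3 = (1/3)*18089 = 18089/3 ≈ 6029.7)
g - 1*(-46241) = 18089/3 - 1*(-46241) = 18089/3 + 46241 = 156812/3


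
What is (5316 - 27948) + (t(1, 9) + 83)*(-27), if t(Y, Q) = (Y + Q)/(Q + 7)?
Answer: -199119/8 ≈ -24890.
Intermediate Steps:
t(Y, Q) = (Q + Y)/(7 + Q)
(5316 - 27948) + (t(1, 9) + 83)*(-27) = (5316 - 27948) + ((9 + 1)/(7 + 9) + 83)*(-27) = -22632 + (10/16 + 83)*(-27) = -22632 + ((1/16)*10 + 83)*(-27) = -22632 + (5/8 + 83)*(-27) = -22632 + (669/8)*(-27) = -22632 - 18063/8 = -199119/8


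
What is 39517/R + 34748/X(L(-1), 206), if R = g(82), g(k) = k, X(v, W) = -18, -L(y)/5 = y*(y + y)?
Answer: -1069015/738 ≈ -1448.5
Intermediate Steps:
L(y) = -10*y**2 (L(y) = -5*y*(y + y) = -5*y*2*y = -10*y**2)
R = 82
39517/R + 34748/X(L(-1), 206) = 39517/82 + 34748/(-18) = 39517*(1/82) + 34748*(-1/18) = 39517/82 - 17374/9 = -1069015/738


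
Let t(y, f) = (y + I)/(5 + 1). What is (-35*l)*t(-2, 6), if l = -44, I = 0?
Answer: -1540/3 ≈ -513.33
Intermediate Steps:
t(y, f) = y/6 (t(y, f) = (y + 0)/(5 + 1) = y/6)
(-35*l)*t(-2, 6) = (-35*(-44))*((⅙)*(-2)) = 1540*(-⅓) = -1540/3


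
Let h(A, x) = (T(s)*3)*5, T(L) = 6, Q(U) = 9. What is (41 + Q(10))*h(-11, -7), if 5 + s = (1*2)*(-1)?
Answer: 4500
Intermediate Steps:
s = -7 (s = -5 + (1*2)*(-1) = -5 + 2*(-1) = -5 - 2 = -7)
h(A, x) = 90 (h(A, x) = (6*3)*5 = 18*5 = 90)
(41 + Q(10))*h(-11, -7) = (41 + 9)*90 = 50*90 = 4500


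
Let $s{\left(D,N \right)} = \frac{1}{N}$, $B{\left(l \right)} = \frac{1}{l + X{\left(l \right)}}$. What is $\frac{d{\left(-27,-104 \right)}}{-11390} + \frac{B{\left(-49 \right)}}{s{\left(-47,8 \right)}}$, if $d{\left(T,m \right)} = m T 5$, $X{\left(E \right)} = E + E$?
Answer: $- \frac{215500}{167433} \approx -1.2871$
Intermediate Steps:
$X{\left(E \right)} = 2 E$
$B{\left(l \right)} = \frac{1}{3 l}$ ($B{\left(l \right)} = \frac{1}{l + 2 l} = \frac{1}{3 l}$)
$d{\left(T,m \right)} = 5 T m$ ($d{\left(T,m \right)} = T m 5 = 5 T m$)
$\frac{d{\left(-27,-104 \right)}}{-11390} + \frac{B{\left(-49 \right)}}{s{\left(-47,8 \right)}} = \frac{5 \left(-27\right) \left(-104\right)}{-11390} + \frac{\frac{1}{3} \frac{1}{-49}}{\frac{1}{8}} = 14040 \left(- \frac{1}{11390}\right) + \frac{1}{3} \left(- \frac{1}{49}\right) \frac{1}{\frac{1}{8}} = - \frac{1404}{1139} - \frac{8}{147} = - \frac{215500}{167433}$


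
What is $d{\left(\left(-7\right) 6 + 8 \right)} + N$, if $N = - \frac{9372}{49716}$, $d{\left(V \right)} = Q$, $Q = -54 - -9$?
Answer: $- \frac{187216}{4143} \approx -45.188$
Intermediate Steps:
$Q = -45$ ($Q = -54 + 9 = -45$)
$d{\left(V \right)} = -45$
$N = - \frac{781}{4143}$ ($N = \left(-9372\right) \frac{1}{49716} = - \frac{781}{4143} \approx -0.18851$)
$d{\left(\left(-7\right) 6 + 8 \right)} + N = -45 - \frac{781}{4143} = - \frac{187216}{4143}$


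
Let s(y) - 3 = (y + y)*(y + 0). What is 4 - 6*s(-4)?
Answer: -206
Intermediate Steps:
s(y) = 3 + 2*y**2 (s(y) = 3 + (y + y)*(y + 0) = 3 + (2*y)*y = 3 + 2*y**2)
4 - 6*s(-4) = 4 - 6*(3 + 2*(-4)**2) = 4 - 6*(3 + 2*16) = 4 - 6*(3 + 32) = 4 - 6*35 = 4 - 210 = -206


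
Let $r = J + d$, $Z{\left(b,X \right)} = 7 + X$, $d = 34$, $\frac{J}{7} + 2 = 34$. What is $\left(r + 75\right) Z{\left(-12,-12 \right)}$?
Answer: $-1665$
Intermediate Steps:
$J = 224$ ($J = -14 + 7 \cdot 34 = -14 + 238 = 224$)
$r = 258$ ($r = 224 + 34 = 258$)
$\left(r + 75\right) Z{\left(-12,-12 \right)} = \left(258 + 75\right) \left(7 - 12\right) = 333 \left(-5\right) = -1665$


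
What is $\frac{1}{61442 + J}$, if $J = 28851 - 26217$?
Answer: $\frac{1}{64076} \approx 1.5606 \cdot 10^{-5}$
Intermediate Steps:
$J = 2634$ ($J = 28851 - 26217 = 2634$)
$\frac{1}{61442 + J} = \frac{1}{61442 + 2634} = \frac{1}{64076}$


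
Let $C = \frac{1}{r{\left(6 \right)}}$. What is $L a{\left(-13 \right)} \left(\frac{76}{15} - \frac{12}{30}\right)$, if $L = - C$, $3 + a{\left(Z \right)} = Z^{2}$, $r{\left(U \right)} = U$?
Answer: $- \frac{1162}{9} \approx -129.11$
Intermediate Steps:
$a{\left(Z \right)} = -3 + Z^{2}$
$C = \frac{1}{6} \approx 0.16667$
$L = - \frac{1}{6}$ ($L = \left(-1\right) \frac{1}{6} = - \frac{1}{6} \approx -0.16667$)
$L a{\left(-13 \right)} \left(\frac{76}{15} - \frac{12}{30}\right) = - \frac{-3 + \left(-13\right)^{2}}{6} \left(\frac{76}{15} - \frac{12}{30}\right) = - \frac{-3 + 169}{6} \left(76 \cdot \frac{1}{15} - \frac{2}{5}\right) = \left(- \frac{1}{6}\right) 166 \left(\frac{76}{15} - \frac{2}{5}\right) = \left(- \frac{83}{3}\right) \frac{14}{3} = - \frac{1162}{9}$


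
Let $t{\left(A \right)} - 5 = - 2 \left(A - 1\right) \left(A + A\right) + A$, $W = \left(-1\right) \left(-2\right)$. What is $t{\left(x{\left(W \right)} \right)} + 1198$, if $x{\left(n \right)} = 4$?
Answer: $1159$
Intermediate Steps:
$W = 2$
$t{\left(A \right)} = 5 + A - 4 A \left(-1 + A\right)$ ($t{\left(A \right)} = 5 + \left(- 2 \left(A - 1\right) \left(A + A\right) + A\right) = 5 + \left(- 2 \left(-1 + A\right) 2 A + A\right) = 5 - \left(- A + 2 \cdot 2 A \left(-1 + A\right)\right) = 5 - \left(- A + 4 A \left(-1 + A\right)\right) = 5 + A - 4 A \left(-1 + A\right)$)
$t{\left(x{\left(W \right)} \right)} + 1198 = \left(5 - 4 \cdot 4^{2} + 5 \cdot 4\right) + 1198 = \left(5 - 64 + 20\right) + 1198 = -39 + 1198 = 1159$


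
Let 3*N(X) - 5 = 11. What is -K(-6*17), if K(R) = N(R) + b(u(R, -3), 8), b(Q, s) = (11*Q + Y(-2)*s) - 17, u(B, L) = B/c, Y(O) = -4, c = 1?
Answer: 3497/3 ≈ 1165.7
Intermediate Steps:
N(X) = 16/3 (N(X) = 5/3 + (1/3)*11 = 5/3 + 11/3 = 16/3)
u(B, L) = B (u(B, L) = B/1 = B*1 = B)
b(Q, s) = -17 - 4*s + 11*Q (b(Q, s) = (11*Q - 4*s) - 17 = (-4*s + 11*Q) - 17 = -17 - 4*s + 11*Q)
K(R) = -131/3 + 11*R (K(R) = 16/3 + (-17 - 4*8 + 11*R) = 16/3 + (-17 - 32 + 11*R) = 16/3 + (-49 + 11*R) = -131/3 + 11*R)
-K(-6*17) = -(-131/3 + 11*(-6*17)) = -(-131/3 + 11*(-102)) = -(-131/3 - 1122) = -1*(-3497/3) = 3497/3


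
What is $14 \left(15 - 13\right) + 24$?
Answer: $52$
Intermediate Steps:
$14 \left(15 - 13\right) + 24 = 14 \cdot 2 + 24 = 28 + 24 = 52$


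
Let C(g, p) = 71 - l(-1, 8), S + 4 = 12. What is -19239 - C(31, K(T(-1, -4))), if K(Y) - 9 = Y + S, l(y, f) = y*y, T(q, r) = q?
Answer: -19309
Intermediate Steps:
S = 8 (S = -4 + 12 = 8)
l(y, f) = y**2
K(Y) = 17 + Y (K(Y) = 9 + (Y + 8) = 9 + (8 + Y) = 17 + Y)
C(g, p) = 70 (C(g, p) = 71 - 1*(-1)**2 = 71 - 1*1 = 71 - 1 = 70)
-19239 - C(31, K(T(-1, -4))) = -19239 - 1*70 = -19239 - 70 = -19309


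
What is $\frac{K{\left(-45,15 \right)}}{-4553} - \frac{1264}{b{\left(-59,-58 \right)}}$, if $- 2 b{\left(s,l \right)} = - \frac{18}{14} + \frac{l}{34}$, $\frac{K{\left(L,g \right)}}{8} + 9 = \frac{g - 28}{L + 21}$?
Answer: $- \frac{35422345}{41919} \approx -845.02$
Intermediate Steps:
$K{\left(L,g \right)} = -72 + \frac{8 \left(-28 + g\right)}{21 + L}$ ($K{\left(L,g \right)} = -72 + 8 \frac{g - 28}{L + 21} = -72 + 8 \frac{-28 + g}{21 + L} = -72 + \frac{8 \left(-28 + g\right)}{21 + L}$)
$b{\left(s,l \right)} = \frac{9}{14} - \frac{l}{68}$ ($b{\left(s,l \right)} = - \frac{- \frac{18}{14} + \frac{l}{34}}{2} = - \frac{\left(-18\right) \frac{1}{14} + l \frac{1}{34}}{2} = - \frac{- \frac{9}{7} + \frac{l}{34}}{2} = \frac{9}{14} - \frac{l}{68}$)
$\frac{K{\left(-45,15 \right)}}{-4553} - \frac{1264}{b{\left(-59,-58 \right)}} = \frac{8 \frac{1}{21 - 45} \left(-217 + 15 - -405\right)}{-4553} - \frac{1264}{\frac{9}{14} - - \frac{29}{34}} = \frac{8 \left(-217 + 15 + 405\right)}{-24} \left(- \frac{1}{4553}\right) - \frac{1264}{\frac{9}{14} + \frac{29}{34}} = 8 \left(- \frac{1}{24}\right) 203 \left(- \frac{1}{4553}\right) - \frac{1264}{\frac{178}{119}} = \left(- \frac{203}{3}\right) \left(- \frac{1}{4553}\right) - \frac{75208}{89} = \frac{7}{471} - \frac{75208}{89} = - \frac{35422345}{41919}$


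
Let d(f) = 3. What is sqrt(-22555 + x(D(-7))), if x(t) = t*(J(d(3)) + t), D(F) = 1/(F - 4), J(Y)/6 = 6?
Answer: 5*I*sqrt(109182)/11 ≈ 150.19*I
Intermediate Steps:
J(Y) = 36 (J(Y) = 6*6 = 36)
D(F) = 1/(-4 + F)
x(t) = t*(36 + t)
sqrt(-22555 + x(D(-7))) = sqrt(-22555 + (36 + 1/(-4 - 7))/(-4 - 7)) = sqrt(-22555 + (36 + 1/(-11))/(-11)) = sqrt(-22555 - (36 - 1/11)/11) = sqrt(-22555 - 1/11*395/11) = sqrt(-22555 - 395/121) = sqrt(-2729550/121) = 5*I*sqrt(109182)/11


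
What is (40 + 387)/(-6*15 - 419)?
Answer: -427/509 ≈ -0.83890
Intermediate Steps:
(40 + 387)/(-6*15 - 419) = 427/(-90 - 419) = 427/(-509) = 427*(-1/509) = -427/509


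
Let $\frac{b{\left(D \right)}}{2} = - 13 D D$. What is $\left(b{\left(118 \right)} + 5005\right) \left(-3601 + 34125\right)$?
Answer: $-10897647956$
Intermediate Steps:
$b{\left(D \right)} = - 26 D^{2}$ ($b{\left(D \right)} = 2 \left(- 13 D D\right) = 2 \left(- 13 D^{2}\right) = - 26 D^{2}$)
$\left(b{\left(118 \right)} + 5005\right) \left(-3601 + 34125\right) = \left(- 26 \cdot 118^{2} + 5005\right) \left(-3601 + 34125\right) = \left(\left(-26\right) 13924 + 5005\right) 30524 = \left(-362024 + 5005\right) 30524 = \left(-357019\right) 30524 = -10897647956$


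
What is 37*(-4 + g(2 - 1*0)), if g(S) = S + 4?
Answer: 74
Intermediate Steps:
g(S) = 4 + S
37*(-4 + g(2 - 1*0)) = 37*(-4 + (4 + (2 - 1*0))) = 37*(-4 + (4 + (2 + 0))) = 37*(-4 + (4 + 2)) = 37*(-4 + 6) = 37*2 = 74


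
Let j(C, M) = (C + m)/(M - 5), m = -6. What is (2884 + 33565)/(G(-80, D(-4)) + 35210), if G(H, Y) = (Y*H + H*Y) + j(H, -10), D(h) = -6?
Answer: 546735/542636 ≈ 1.0076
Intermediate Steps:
j(C, M) = (-6 + C)/(-5 + M) (j(C, M) = (C - 6)/(M - 5) = (-6 + C)/(-5 + M))
G(H, Y) = ⅖ - H/15 + 2*H*Y (G(H, Y) = (Y*H + H*Y) + (-6 + H)/(-5 - 10) = (H*Y + H*Y) + (-6 + H)/(-15) = 2*H*Y - (-6 + H)/15 = 2*H*Y + (⅖ - H/15) = ⅖ - H/15 + 2*H*Y)
(2884 + 33565)/(G(-80, D(-4)) + 35210) = (2884 + 33565)/((⅖ - 1/15*(-80) + 2*(-80)*(-6)) + 35210) = 36449/((⅖ + 16/3 + 960) + 35210) = 36449/(14486/15 + 35210) = 36449/(542636/15) = 36449*(15/542636) = 546735/542636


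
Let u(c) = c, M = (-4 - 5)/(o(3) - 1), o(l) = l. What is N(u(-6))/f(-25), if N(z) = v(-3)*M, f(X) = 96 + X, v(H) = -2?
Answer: 9/71 ≈ 0.12676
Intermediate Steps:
M = -9/2 (M = (-4 - 5)/(3 - 1) = -9/2 ≈ -4.5000)
N(z) = 9 (N(z) = -2*(-9/2) = 9)
N(u(-6))/f(-25) = 9/(96 - 25) = 9/71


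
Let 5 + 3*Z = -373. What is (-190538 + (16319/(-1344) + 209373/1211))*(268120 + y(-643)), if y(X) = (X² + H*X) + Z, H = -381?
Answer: -20504121141441751/116256 ≈ -1.7637e+11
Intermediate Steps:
Z = -126 (Z = -5/3 + (⅓)*(-373) = -5/3 - 373/3 = -126)
y(X) = -126 + X² - 381*X (y(X) = (X² - 381*X) - 126 = -126 + X² - 381*X)
(-190538 + (16319/(-1344) + 209373/1211))*(268120 + y(-643)) = (-190538 + (16319/(-1344) + 209373/1211))*(268120 + (-126 + (-643)² - 381*(-643))) = (-190538 + (16319*(-1/1344) + 209373*(1/1211)))*(268120 + (-126 + 413449 + 244983)) = (-190538 + (-16319/1344 + 209373/1211))*(268120 + 658306) = (-190538 + 37376429/232512)*926426 = -44264995027/232512*926426 = -20504121141441751/116256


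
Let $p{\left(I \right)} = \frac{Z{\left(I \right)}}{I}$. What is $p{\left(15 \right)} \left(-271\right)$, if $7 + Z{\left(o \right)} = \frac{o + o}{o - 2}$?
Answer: $\frac{16531}{195} \approx 84.774$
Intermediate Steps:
$Z{\left(o \right)} = -7 + \frac{2 o}{-2 + o}$ ($Z{\left(o \right)} = -7 + \frac{o + o}{o - 2} = -7 + \frac{2 o}{-2 + o}$)
$p{\left(I \right)} = \frac{14 - 5 I}{I \left(-2 + I\right)}$ ($p{\left(I \right)} = \frac{\frac{1}{-2 + I} \left(14 - 5 I\right)}{I} = \frac{14 - 5 I}{I \left(-2 + I\right)}$)
$p{\left(15 \right)} \left(-271\right) = \frac{14 - 75}{15 \left(-2 + 15\right)} \left(-271\right) = \frac{14 - 75}{15 \cdot 13} \left(-271\right) = \frac{1}{15} \cdot \frac{1}{13} \left(-61\right) \left(-271\right) = \left(- \frac{61}{195}\right) \left(-271\right) = \frac{16531}{195}$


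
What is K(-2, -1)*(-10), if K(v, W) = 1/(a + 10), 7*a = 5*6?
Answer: -7/10 ≈ -0.70000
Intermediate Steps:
a = 30/7 (a = (5*6)/7 = (⅐)*30 = 30/7 ≈ 4.2857)
K(v, W) = 7/100 (K(v, W) = 1/(30/7 + 10) = 1/(100/7) = 7/100)
K(-2, -1)*(-10) = (7/100)*(-10) = -7/10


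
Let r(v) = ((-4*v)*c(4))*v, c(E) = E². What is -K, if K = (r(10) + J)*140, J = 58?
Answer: 887880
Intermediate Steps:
r(v) = -64*v² (r(v) = (-4*v*4²)*v = (-4*v*16)*v = (-64*v)*v = -64*v²)
K = -887880 (K = (-64*10² + 58)*140 = (-64*100 + 58)*140 = (-6400 + 58)*140 = -6342*140 = -887880)
-K = -1*(-887880) = 887880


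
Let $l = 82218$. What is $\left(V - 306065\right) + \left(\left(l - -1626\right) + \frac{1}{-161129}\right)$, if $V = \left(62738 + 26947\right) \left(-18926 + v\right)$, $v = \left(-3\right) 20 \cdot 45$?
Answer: $- \frac{312549982745000}{161129} \approx -1.9398 \cdot 10^{9}$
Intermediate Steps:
$v = -2700$ ($v = \left(-60\right) 45 = -2700$)
$V = -1939527810$ ($V = \left(62738 + 26947\right) \left(-18926 - 2700\right) = 89685 \left(-21626\right) = -1939527810$)
$\left(V - 306065\right) + \left(\left(l - -1626\right) + \frac{1}{-161129}\right) = \left(-1939527810 - 306065\right) + \left(\left(82218 - -1626\right) + \frac{1}{-161129}\right) = -1939833875 + \left(\left(82218 + 1626\right) - \frac{1}{161129}\right) = -1939833875 + \left(83844 - \frac{1}{161129}\right) = -1939833875 + \frac{13509699875}{161129} = - \frac{312549982745000}{161129}$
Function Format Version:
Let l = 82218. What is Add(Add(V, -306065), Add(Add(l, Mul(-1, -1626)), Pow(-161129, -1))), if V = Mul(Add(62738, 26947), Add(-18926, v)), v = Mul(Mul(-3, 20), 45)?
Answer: Rational(-312549982745000, 161129) ≈ -1.9398e+9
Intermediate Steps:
v = -2700 (v = Mul(-60, 45) = -2700)
V = -1939527810 (V = Mul(Add(62738, 26947), Add(-18926, -2700)) = Mul(89685, -21626) = -1939527810)
Add(Add(V, -306065), Add(Add(l, Mul(-1, -1626)), Pow(-161129, -1))) = Add(Add(-1939527810, -306065), Add(Add(82218, Mul(-1, -1626)), Pow(-161129, -1))) = Add(-1939833875, Add(Add(82218, 1626), Rational(-1, 161129))) = Add(-1939833875, Add(83844, Rational(-1, 161129))) = Add(-1939833875, Rational(13509699875, 161129)) = Rational(-312549982745000, 161129)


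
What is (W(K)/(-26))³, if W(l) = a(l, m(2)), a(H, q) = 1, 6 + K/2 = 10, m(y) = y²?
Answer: -1/17576 ≈ -5.6896e-5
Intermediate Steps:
K = 8 (K = -12 + 2*10 = -12 + 20 = 8)
W(l) = 1
(W(K)/(-26))³ = (1/(-26))³ = (1*(-1/26))³ = (-1/26)³ = -1/17576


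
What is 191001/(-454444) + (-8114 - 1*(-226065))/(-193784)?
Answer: -34014865507/22015994024 ≈ -1.5450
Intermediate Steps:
191001/(-454444) + (-8114 - 1*(-226065))/(-193784) = 191001*(-1/454444) + (-8114 + 226065)*(-1/193784) = -191001/454444 + 217951*(-1/193784) = -191001/454444 - 217951/193784 = -34014865507/22015994024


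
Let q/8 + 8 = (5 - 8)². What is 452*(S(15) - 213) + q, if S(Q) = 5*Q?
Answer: -62368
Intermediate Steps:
q = 8 (q = -64 + 8*(5 - 8)² = -64 + 8*(-3)² = -64 + 8*9 = -64 + 72 = 8)
452*(S(15) - 213) + q = 452*(5*15 - 213) + 8 = 452*(75 - 213) + 8 = 452*(-138) + 8 = -62376 + 8 = -62368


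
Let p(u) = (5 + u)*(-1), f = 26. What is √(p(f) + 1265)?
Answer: √1234 ≈ 35.128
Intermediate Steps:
p(u) = -5 - u
√(p(f) + 1265) = √((-5 - 1*26) + 1265) = √((-5 - 26) + 1265) = √(-31 + 1265) = √1234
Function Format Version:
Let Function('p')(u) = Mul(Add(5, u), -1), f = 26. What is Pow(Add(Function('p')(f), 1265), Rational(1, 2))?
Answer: Pow(1234, Rational(1, 2)) ≈ 35.128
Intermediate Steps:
Function('p')(u) = Add(-5, Mul(-1, u))
Pow(Add(Function('p')(f), 1265), Rational(1, 2)) = Pow(Add(Add(-5, Mul(-1, 26)), 1265), Rational(1, 2)) = Pow(Add(Add(-5, -26), 1265), Rational(1, 2)) = Pow(Add(-31, 1265), Rational(1, 2)) = Pow(1234, Rational(1, 2))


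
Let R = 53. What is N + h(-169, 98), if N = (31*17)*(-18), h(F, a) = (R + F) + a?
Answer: -9504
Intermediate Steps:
h(F, a) = 53 + F + a (h(F, a) = (53 + F) + a = 53 + F + a)
N = -9486 (N = 527*(-18) = -9486)
N + h(-169, 98) = -9486 + (53 - 169 + 98) = -9486 - 18 = -9504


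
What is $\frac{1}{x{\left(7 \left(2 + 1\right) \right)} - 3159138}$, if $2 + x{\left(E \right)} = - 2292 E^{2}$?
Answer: $- \frac{1}{4169912} \approx -2.3981 \cdot 10^{-7}$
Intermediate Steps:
$x{\left(E \right)} = -2 - 2292 E^{2}$
$\frac{1}{x{\left(7 \left(2 + 1\right) \right)} - 3159138} = \frac{1}{\left(-2 - 2292 \left(7 \left(2 + 1\right)\right)^{2}\right) - 3159138} = \frac{1}{\left(-2 - 2292 \left(7 \cdot 3\right)^{2}\right) - 3159138} = \frac{1}{\left(-2 - 2292 \cdot 21^{2}\right) - 3159138} = \frac{1}{\left(-2 - 1010772\right) - 3159138} = \frac{1}{-1010774 - 3159138} = \frac{1}{-4169912} = - \frac{1}{4169912}$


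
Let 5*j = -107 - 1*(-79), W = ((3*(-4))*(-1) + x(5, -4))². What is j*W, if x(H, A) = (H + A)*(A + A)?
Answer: -448/5 ≈ -89.600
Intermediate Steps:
x(H, A) = 2*A*(A + H) (x(H, A) = (A + H)*(2*A) = 2*A*(A + H))
W = 16 (W = ((3*(-4))*(-1) + 2*(-4)*(-4 + 5))² = (-12*(-1) + 2*(-4)*1)² = (12 - 8)² = 4² = 16)
j = -28/5 (j = (-107 - 1*(-79))/5 = (-107 + 79)/5 = (⅕)*(-28) = -28/5 ≈ -5.6000)
j*W = -28/5*16 = -448/5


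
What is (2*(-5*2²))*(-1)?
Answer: 40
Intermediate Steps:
(2*(-5*2²))*(-1) = (2*(-5*4))*(-1) = (2*(-20))*(-1) = -40*(-1) = 40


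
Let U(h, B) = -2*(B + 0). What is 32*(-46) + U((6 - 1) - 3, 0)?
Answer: -1472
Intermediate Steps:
U(h, B) = -2*B
32*(-46) + U((6 - 1) - 3, 0) = 32*(-46) - 2*0 = -1472 + 0 = -1472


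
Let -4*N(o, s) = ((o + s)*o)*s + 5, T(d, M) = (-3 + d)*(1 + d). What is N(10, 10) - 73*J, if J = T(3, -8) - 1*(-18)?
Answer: -7261/4 ≈ -1815.3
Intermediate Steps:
T(d, M) = (1 + d)*(-3 + d)
N(o, s) = -5/4 - o*s*(o + s)/4 (N(o, s) = -(((o + s)*o)*s + 5)/4 = -((o*(o + s))*s + 5)/4 = -(o*s*(o + s) + 5)/4 = -(5 + o*s*(o + s))/4 = -5/4 - o*s*(o + s)/4)
J = 18 (J = (-3 + 3² - 2*3) - 1*(-18) = (-3 + 9 - 6) + 18 = 0 + 18 = 18)
N(10, 10) - 73*J = (-5/4 - ¼*10*10² - ¼*10*10²) - 73*18 = (-5/4 - ¼*10*100 - ¼*10*100) - 1314 = (-5/4 - 250 - 250) - 1314 = -2005/4 - 1314 = -7261/4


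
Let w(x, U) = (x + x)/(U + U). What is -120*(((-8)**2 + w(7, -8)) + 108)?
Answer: -20535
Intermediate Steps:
w(x, U) = x/U (w(x, U) = (2*x)/((2*U)) = (2*x)*(1/(2*U)) = x/U)
-120*(((-8)**2 + w(7, -8)) + 108) = -120*(((-8)**2 + 7/(-8)) + 108) = -120*((64 + 7*(-1/8)) + 108) = -120*((64 - 7/8) + 108) = -120*(505/8 + 108) = -120*1369/8 = -20535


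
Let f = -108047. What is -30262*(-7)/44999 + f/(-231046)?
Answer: 53805405317/10396838954 ≈ 5.1752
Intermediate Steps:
-30262*(-7)/44999 + f/(-231046) = -30262*(-7)/44999 - 108047/(-231046) = 211834*(1/44999) - 108047*(-1/231046) = 211834/44999 + 108047/231046 = 53805405317/10396838954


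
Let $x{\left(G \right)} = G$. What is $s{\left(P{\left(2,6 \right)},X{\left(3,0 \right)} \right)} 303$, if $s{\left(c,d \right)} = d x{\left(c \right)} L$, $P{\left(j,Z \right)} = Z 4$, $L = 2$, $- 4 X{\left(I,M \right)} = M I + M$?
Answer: $0$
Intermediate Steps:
$X{\left(I,M \right)} = - \frac{M}{4} - \frac{I M}{4}$ ($X{\left(I,M \right)} = - \frac{M I + M}{4} = - \frac{I M + M}{4} = - \frac{M + I M}{4} = - \frac{M}{4} - \frac{I M}{4}$)
$P{\left(j,Z \right)} = 4 Z$
$s{\left(c,d \right)} = 2 c d$ ($s{\left(c,d \right)} = d c 2 = c d 2 = 2 c d$)
$s{\left(P{\left(2,6 \right)},X{\left(3,0 \right)} \right)} 303 = 2 \cdot 4 \cdot 6 \left(\left(- \frac{1}{4}\right) 0 \left(1 + 3\right)\right) 303 = 2 \cdot 24 \left(\left(- \frac{1}{4}\right) 0 \cdot 4\right) 303 = 2 \cdot 24 \cdot 0 \cdot 303 = 0 \cdot 303 = 0$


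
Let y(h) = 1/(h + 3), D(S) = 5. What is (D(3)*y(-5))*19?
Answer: -95/2 ≈ -47.500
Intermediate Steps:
y(h) = 1/(3 + h)
(D(3)*y(-5))*19 = (5/(3 - 5))*19 = (5/(-2))*19 = (5*(-½))*19 = -5/2*19 = -95/2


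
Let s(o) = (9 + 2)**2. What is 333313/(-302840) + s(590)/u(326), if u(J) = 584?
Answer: -9875697/11053660 ≈ -0.89343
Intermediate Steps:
s(o) = 121 (s(o) = 11**2 = 121)
333313/(-302840) + s(590)/u(326) = 333313/(-302840) + 121/584 = 333313*(-1/302840) + 121*(1/584) = -333313/302840 + 121/584 = -9875697/11053660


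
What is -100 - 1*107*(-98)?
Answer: 10386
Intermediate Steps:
-100 - 1*107*(-98) = -100 - 107*(-98) = -100 + 10486 = 10386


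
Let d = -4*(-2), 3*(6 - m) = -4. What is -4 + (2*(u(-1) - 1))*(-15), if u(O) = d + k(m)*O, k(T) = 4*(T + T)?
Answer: 1546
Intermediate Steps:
m = 22/3 (m = 6 - ⅓*(-4) = 6 + 4/3 = 22/3 ≈ 7.3333)
d = 8
k(T) = 8*T (k(T) = 4*(2*T) = 8*T)
u(O) = 8 + 176*O/3 (u(O) = 8 + (8*(22/3))*O = 8 + 176*O/3)
-4 + (2*(u(-1) - 1))*(-15) = -4 + (2*((8 + (176/3)*(-1)) - 1))*(-15) = -4 + (2*((8 - 176/3) - 1))*(-15) = -4 + (2*(-152/3 - 1))*(-15) = -4 + (2*(-155/3))*(-15) = -4 - 310/3*(-15) = -4 + 1550 = 1546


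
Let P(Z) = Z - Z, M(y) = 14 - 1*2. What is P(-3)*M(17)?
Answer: 0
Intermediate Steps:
M(y) = 12 (M(y) = 14 - 2 = 12)
P(Z) = 0
P(-3)*M(17) = 0*12 = 0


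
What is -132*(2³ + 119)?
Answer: -16764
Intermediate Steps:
-132*(2³ + 119) = -132*(8 + 119) = -132*127 = -16764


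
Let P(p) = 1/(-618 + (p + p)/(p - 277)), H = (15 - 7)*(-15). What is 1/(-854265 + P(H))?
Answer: -245106/209385477487 ≈ -1.1706e-6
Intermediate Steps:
H = -120 (H = 8*(-15) = -120)
P(p) = 1/(-618 + 2*p/(-277 + p)) (P(p) = 1/(-618 + (2*p)/(-277 + p)) = 1/(-618 + 2*p/(-277 + p)))
1/(-854265 + P(H)) = 1/(-854265 + (277 - 1*(-120))/(2*(-85593 + 308*(-120)))) = 1/(-854265 + (277 + 120)/(2*(-85593 - 36960))) = 1/(-854265 + (½)*397/(-122553)) = 1/(-854265 + (½)*(-1/122553)*397) = 1/(-854265 - 397/245106) = 1/(-209385477487/245106) = -245106/209385477487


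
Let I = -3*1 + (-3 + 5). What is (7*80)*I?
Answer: -560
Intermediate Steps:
I = -1 (I = -3 + 2 = -1)
(7*80)*I = (7*80)*(-1) = 560*(-1) = -560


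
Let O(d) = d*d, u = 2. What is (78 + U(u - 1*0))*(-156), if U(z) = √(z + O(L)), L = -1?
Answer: -12168 - 156*√3 ≈ -12438.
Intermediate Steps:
O(d) = d²
U(z) = √(1 + z) (U(z) = √(z + (-1)²) = √(z + 1) = √(1 + z))
(78 + U(u - 1*0))*(-156) = (78 + √(1 + (2 - 1*0)))*(-156) = (78 + √(1 + (2 + 0)))*(-156) = (78 + √(1 + 2))*(-156) = (78 + √3)*(-156) = -12168 - 156*√3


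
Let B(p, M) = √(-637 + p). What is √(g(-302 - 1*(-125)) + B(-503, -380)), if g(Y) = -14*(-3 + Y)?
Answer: √(2520 + 2*I*√285) ≈ 50.201 + 0.3363*I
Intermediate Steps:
g(Y) = 42 - 14*Y
√(g(-302 - 1*(-125)) + B(-503, -380)) = √((42 - 14*(-302 - 1*(-125))) + √(-637 - 503)) = √((42 - 14*(-302 + 125)) + √(-1140)) = √((42 - 14*(-177)) + 2*I*√285) = √((42 + 2478) + 2*I*√285) = √(2520 + 2*I*√285)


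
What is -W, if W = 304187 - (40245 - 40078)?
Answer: -304020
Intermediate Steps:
W = 304020 (W = 304187 - 1*167 = 304187 - 167 = 304020)
-W = -1*304020 = -304020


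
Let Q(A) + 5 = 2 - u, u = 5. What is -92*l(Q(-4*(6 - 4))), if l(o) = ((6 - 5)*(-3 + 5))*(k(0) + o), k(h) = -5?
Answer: 2392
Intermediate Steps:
Q(A) = -8 (Q(A) = -5 + (2 - 1*5) = -5 + (2 - 5) = -5 - 3 = -8)
l(o) = -10 + 2*o (l(o) = ((6 - 5)*(-3 + 5))*(-5 + o) = (1*2)*(-5 + o) = 2*(-5 + o) = -10 + 2*o)
-92*l(Q(-4*(6 - 4))) = -92*(-10 + 2*(-8)) = -92*(-10 - 16) = -92*(-26) = 2392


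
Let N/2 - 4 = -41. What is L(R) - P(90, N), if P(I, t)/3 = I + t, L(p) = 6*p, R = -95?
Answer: -618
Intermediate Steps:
N = -74 (N = 8 + 2*(-41) = 8 - 82 = -74)
P(I, t) = 3*I + 3*t (P(I, t) = 3*(I + t) = 3*I + 3*t)
L(R) - P(90, N) = 6*(-95) - (3*90 + 3*(-74)) = -570 - (270 - 222) = -570 - 1*48 = -570 - 48 = -618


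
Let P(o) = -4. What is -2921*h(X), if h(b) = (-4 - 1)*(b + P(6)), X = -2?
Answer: -87630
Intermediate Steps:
h(b) = 20 - 5*b (h(b) = (-4 - 1)*(b - 4) = -5*(-4 + b) = 20 - 5*b)
-2921*h(X) = -2921*(20 - 5*(-2)) = -2921*(20 + 10) = -2921*30 = -87630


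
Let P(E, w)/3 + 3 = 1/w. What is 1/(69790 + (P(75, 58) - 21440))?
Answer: 58/2803781 ≈ 2.0686e-5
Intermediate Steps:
P(E, w) = -9 + 3/w
1/(69790 + (P(75, 58) - 21440)) = 1/(69790 + ((-9 + 3/58) - 21440)) = 1/(69790 + (-519/58 - 21440)) = 1/(69790 - 1244039/58) = 1/(2803781/58) = 58/2803781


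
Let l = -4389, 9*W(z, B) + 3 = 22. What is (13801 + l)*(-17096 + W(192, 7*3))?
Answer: -1447989140/9 ≈ -1.6089e+8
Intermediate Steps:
W(z, B) = 19/9 (W(z, B) = -⅓ + (⅑)*22 = -⅓ + 22/9 = 19/9)
(13801 + l)*(-17096 + W(192, 7*3)) = (13801 - 4389)*(-17096 + 19/9) = 9412*(-153845/9) = -1447989140/9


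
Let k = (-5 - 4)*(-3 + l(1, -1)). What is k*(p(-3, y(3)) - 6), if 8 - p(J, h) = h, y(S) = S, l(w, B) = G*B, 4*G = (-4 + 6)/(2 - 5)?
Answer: -51/2 ≈ -25.500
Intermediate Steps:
G = -⅙ (G = ((-4 + 6)/(2 - 5))/4 = (2/(-3))/4 = (2*(-⅓))/4 = (¼)*(-⅔) = -⅙ ≈ -0.16667)
l(w, B) = -B/6
p(J, h) = 8 - h
k = 51/2 (k = (-5 - 4)*(-3 - ⅙*(-1)) = -9*(-3 + ⅙) = -9*(-17/6) = 51/2 ≈ 25.500)
k*(p(-3, y(3)) - 6) = 51*((8 - 1*3) - 6)/2 = 51*((8 - 3) - 6)/2 = 51*(5 - 6)/2 = (51/2)*(-1) = -51/2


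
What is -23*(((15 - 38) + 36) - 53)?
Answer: 920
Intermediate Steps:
-23*(((15 - 38) + 36) - 53) = -23*((-23 + 36) - 53) = -23*(13 - 53) = -23*(-40) = 920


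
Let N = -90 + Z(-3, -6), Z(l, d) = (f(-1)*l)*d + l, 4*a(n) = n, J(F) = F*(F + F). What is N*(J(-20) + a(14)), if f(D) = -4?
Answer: -265155/2 ≈ -1.3258e+5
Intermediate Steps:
J(F) = 2*F² (J(F) = F*(2*F) = 2*F²)
a(n) = n/4
Z(l, d) = l - 4*d*l (Z(l, d) = (-4*l)*d + l = -4*d*l + l = l - 4*d*l)
N = -165 (N = -90 - 3*(1 - 4*(-6)) = -90 - 3*(1 + 24) = -90 - 3*25 = -90 - 75 = -165)
N*(J(-20) + a(14)) = -165*(2*(-20)² + (¼)*14) = -165*(2*400 + 7/2) = -165*(800 + 7/2) = -165*1607/2 = -265155/2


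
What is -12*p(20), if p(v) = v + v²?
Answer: -5040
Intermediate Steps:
-12*p(20) = -240*(1 + 20) = -240*21 = -12*420 = -5040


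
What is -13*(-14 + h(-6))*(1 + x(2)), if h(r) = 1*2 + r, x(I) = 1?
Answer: 468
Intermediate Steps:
h(r) = 2 + r
-13*(-14 + h(-6))*(1 + x(2)) = -13*(-14 + (2 - 6))*(1 + 1) = -13*(-14 - 4)*2 = -(-234)*2 = -13*(-36) = 468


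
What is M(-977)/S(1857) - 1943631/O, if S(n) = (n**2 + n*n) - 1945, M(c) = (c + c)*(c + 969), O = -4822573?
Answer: 13476630855479/33251414174069 ≈ 0.40529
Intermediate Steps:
M(c) = 2*c*(969 + c) (M(c) = (2*c)*(969 + c) = 2*c*(969 + c))
S(n) = -1945 + 2*n**2 (S(n) = (n**2 + n**2) - 1945 = 2*n**2 - 1945 = -1945 + 2*n**2)
M(-977)/S(1857) - 1943631/O = (2*(-977)*(969 - 977))/(-1945 + 2*1857**2) - 1943631/(-4822573) = (2*(-977)*(-8))/(-1945 + 2*3448449) - 1943631*(-1/4822573) = 15632/(-1945 + 6896898) + 1943631/4822573 = 15632/6894953 + 1943631/4822573 = 13476630855479/33251414174069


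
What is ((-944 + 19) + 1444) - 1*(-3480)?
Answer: 3999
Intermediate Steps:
((-944 + 19) + 1444) - 1*(-3480) = (-925 + 1444) + 3480 = 519 + 3480 = 3999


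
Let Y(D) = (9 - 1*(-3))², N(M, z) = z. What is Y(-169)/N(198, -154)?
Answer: -72/77 ≈ -0.93507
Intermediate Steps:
Y(D) = 144 (Y(D) = (9 + 3)² = 12² = 144)
Y(-169)/N(198, -154) = 144/(-154) = 144*(-1/154) = -72/77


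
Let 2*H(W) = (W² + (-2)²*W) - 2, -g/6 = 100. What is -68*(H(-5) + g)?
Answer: 40698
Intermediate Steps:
g = -600 (g = -6*100 = -600)
H(W) = -1 + W²/2 + 2*W (H(W) = ((W² + (-2)²*W) - 2)/2 = ((W² + 4*W) - 2)/2 = (-2 + W² + 4*W)/2 = -1 + W²/2 + 2*W)
-68*(H(-5) + g) = -68*((-1 + (½)*(-5)² + 2*(-5)) - 600) = -68*((-1 + (½)*25 - 10) - 600) = -68*((-1 + 25/2 - 10) - 600) = -68*(3/2 - 600) = -68*(-1197/2) = 40698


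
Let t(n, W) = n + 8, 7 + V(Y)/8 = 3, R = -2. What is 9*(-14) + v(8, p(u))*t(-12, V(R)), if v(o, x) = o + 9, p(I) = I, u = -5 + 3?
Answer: -194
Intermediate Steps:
u = -2
V(Y) = -32 (V(Y) = -56 + 8*3 = -56 + 24 = -32)
t(n, W) = 8 + n
v(o, x) = 9 + o
9*(-14) + v(8, p(u))*t(-12, V(R)) = 9*(-14) + (9 + 8)*(8 - 12) = -126 + 17*(-4) = -126 - 68 = -194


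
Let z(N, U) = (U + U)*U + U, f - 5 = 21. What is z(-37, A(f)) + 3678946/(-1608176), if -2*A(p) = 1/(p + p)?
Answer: -1248609809/543563488 ≈ -2.2971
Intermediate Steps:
f = 26 (f = 5 + 21 = 26)
A(p) = -1/(4*p) (A(p) = -1/(2*(p + p)) = -1/(2*p)/2 = -1/(4*p))
z(N, U) = U + 2*U**2 (z(N, U) = (2*U)*U + U = 2*U**2 + U = U + 2*U**2)
z(-37, A(f)) + 3678946/(-1608176) = (-1/4/26)*(1 + 2*(-1/4/26)) + 3678946/(-1608176) = (-1/4*1/26)*(1 + 2*(-1/4*1/26)) + 3678946*(-1/1608176) = -(1 + 2*(-1/104))/104 - 1839473/804088 = -(1 - 1/52)/104 - 1839473/804088 = -1/104*51/52 - 1839473/804088 = -51/5408 - 1839473/804088 = -1248609809/543563488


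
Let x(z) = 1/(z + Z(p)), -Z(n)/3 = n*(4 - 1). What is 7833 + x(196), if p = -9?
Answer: 2169742/277 ≈ 7833.0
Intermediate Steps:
Z(n) = -9*n (Z(n) = -3*n*(4 - 1) = -3*n*3 = -9*n)
x(z) = 1/(81 + z) (x(z) = 1/(z - 9*(-9)) = 1/(z + 81) = 1/(81 + z))
7833 + x(196) = 7833 + 1/(81 + 196) = 7833 + 1/277 = 2169742/277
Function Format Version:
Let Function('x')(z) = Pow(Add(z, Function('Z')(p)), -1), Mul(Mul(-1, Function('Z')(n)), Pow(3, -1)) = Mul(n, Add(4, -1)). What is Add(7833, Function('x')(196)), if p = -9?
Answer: Rational(2169742, 277) ≈ 7833.0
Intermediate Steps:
Function('Z')(n) = Mul(-9, n) (Function('Z')(n) = Mul(-3, Mul(n, Add(4, -1))) = Mul(-3, Mul(n, 3)) = Mul(-3, Mul(3, n)) = Mul(-9, n))
Function('x')(z) = Pow(Add(81, z), -1) (Function('x')(z) = Pow(Add(z, Mul(-9, -9)), -1) = Pow(Add(z, 81), -1) = Pow(Add(81, z), -1))
Add(7833, Function('x')(196)) = Add(7833, Pow(Add(81, 196), -1)) = Add(7833, Pow(277, -1)) = Add(7833, Rational(1, 277)) = Rational(2169742, 277)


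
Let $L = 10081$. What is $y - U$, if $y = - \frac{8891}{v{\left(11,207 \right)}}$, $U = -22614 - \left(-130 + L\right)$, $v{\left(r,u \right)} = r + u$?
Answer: $\frac{7090279}{218} \approx 32524.0$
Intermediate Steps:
$U = -32565$ ($U = -22614 - \left(-130 + 10081\right) = -22614 - 9951 = -32565$)
$y = - \frac{8891}{218}$ ($y = - \frac{8891}{11 + 207} = - \frac{8891}{218} \approx -40.784$)
$y - U = - \frac{8891}{218} - -32565 = - \frac{8891}{218} + 32565 = \frac{7090279}{218}$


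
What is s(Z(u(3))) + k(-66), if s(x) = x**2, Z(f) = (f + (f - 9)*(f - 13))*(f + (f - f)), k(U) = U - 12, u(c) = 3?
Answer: 35643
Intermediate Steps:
k(U) = -12 + U
Z(f) = f*(f + (-13 + f)*(-9 + f)) (Z(f) = (f + (-9 + f)*(-13 + f))*(f + 0) = (f + (-13 + f)*(-9 + f))*f = f*(f + (-13 + f)*(-9 + f)))
s(Z(u(3))) + k(-66) = (3*(117 + 3**2 - 21*3))**2 + (-12 - 66) = (3*(117 + 9 - 63))**2 - 78 = (3*63)**2 - 78 = 189**2 - 78 = 35721 - 78 = 35643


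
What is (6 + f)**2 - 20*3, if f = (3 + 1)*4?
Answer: 424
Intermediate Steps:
f = 16 (f = 4*4 = 16)
(6 + f)**2 - 20*3 = (6 + 16)**2 - 20*3 = 22**2 - 60 = 484 - 60 = 424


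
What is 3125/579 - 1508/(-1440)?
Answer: 447761/69480 ≈ 6.4445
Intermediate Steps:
3125/579 - 1508/(-1440) = 3125*(1/579) - 1508*(-1/1440) = 3125/579 + 377/360 = 447761/69480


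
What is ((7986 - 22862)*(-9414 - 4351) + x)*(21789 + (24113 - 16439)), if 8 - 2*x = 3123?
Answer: 12066075640395/2 ≈ 6.0330e+12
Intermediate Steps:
x = -3115/2 (x = 4 - ½*3123 = 4 - 3123/2 = -3115/2 ≈ -1557.5)
((7986 - 22862)*(-9414 - 4351) + x)*(21789 + (24113 - 16439)) = ((7986 - 22862)*(-9414 - 4351) - 3115/2)*(21789 + (24113 - 16439)) = (-14876*(-13765) - 3115/2)*(21789 + 7674) = (204768140 - 3115/2)*29463 = (409533165/2)*29463 = 12066075640395/2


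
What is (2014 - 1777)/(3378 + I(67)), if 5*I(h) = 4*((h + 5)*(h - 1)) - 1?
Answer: 1185/35897 ≈ 0.033011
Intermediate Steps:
I(h) = -⅕ + 4*(-1 + h)*(5 + h)/5 (I(h) = (4*((h + 5)*(h - 1)) - 1)/5 = (4*((5 + h)*(-1 + h)) - 1)/5 = (4*((-1 + h)*(5 + h)) - 1)/5 = (4*(-1 + h)*(5 + h) - 1)/5 = (-1 + 4*(-1 + h)*(5 + h))/5 = -⅕ + 4*(-1 + h)*(5 + h)/5)
(2014 - 1777)/(3378 + I(67)) = (2014 - 1777)/(3378 + (-21/5 + (⅘)*67² + (16/5)*67)) = 237/(3378 + (-21/5 + (⅘)*4489 + 1072/5)) = 237/(3378 + (-21/5 + 17956/5 + 1072/5)) = 237/(3378 + 19007/5) = 237/(35897/5) = 237*(5/35897) = 1185/35897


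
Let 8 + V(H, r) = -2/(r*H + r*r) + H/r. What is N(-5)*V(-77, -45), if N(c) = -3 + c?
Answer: 138112/2745 ≈ 50.314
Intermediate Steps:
V(H, r) = -8 - 2/(r² + H*r) + H/r (V(H, r) = -8 + (-2/(r*H + r*r) + H/r) = -8 + (-2/(H*r + r²) + H/r) = -8 + (-2/(r² + H*r) + H/r) = -8 - 2/(r² + H*r) + H/r)
N(-5)*V(-77, -45) = (-3 - 5)*((-2 + (-77)² - 8*(-45)² - 7*(-77)*(-45))/((-45)*(-77 - 45))) = -(-8)*(-2 + 5929 - 8*2025 - 24255)/(45*(-122)) = -(-8)*(-1)*(-2 + 5929 - 16200 - 24255)/(45*122) = -(-8)*(-1)*(-34528)/(45*122) = -8*(-17264/2745) = 138112/2745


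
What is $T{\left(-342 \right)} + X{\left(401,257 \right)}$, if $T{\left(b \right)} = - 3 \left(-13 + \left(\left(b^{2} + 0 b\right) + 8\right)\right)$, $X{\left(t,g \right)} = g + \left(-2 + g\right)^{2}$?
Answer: $-285595$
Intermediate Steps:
$T{\left(b \right)} = 15 - 3 b^{2}$ ($T{\left(b \right)} = - 3 \left(-13 + \left(\left(b^{2} + 0\right) + 8\right)\right) = - 3 \left(-13 + \left(b^{2} + 8\right)\right) = - 3 \left(-13 + \left(8 + b^{2}\right)\right) = - 3 \left(-5 + b^{2}\right) = 15 - 3 b^{2}$)
$T{\left(-342 \right)} + X{\left(401,257 \right)} = \left(15 - 3 \left(-342\right)^{2}\right) + \left(257 + \left(-2 + 257\right)^{2}\right) = \left(15 - 350892\right) + \left(257 + 255^{2}\right) = \left(15 - 350892\right) + \left(257 + 65025\right) = -350877 + 65282 = -285595$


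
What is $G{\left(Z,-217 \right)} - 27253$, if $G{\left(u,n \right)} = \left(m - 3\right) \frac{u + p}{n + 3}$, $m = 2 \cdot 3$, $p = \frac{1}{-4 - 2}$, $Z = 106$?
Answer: $- \frac{11664919}{428} \approx -27254.0$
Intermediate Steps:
$p = - \frac{1}{6}$ ($p = \frac{1}{-6} = - \frac{1}{6} \approx -0.16667$)
$m = 6$
$G{\left(u,n \right)} = \frac{3 \left(- \frac{1}{6} + u\right)}{3 + n}$ ($G{\left(u,n \right)} = \left(6 - 3\right) \frac{u - \frac{1}{6}}{n + 3} = 3 \frac{- \frac{1}{6} + u}{3 + n} = \frac{3 \left(- \frac{1}{6} + u\right)}{3 + n}$)
$G{\left(Z,-217 \right)} - 27253 = \frac{-1 + 6 \cdot 106}{2 \left(3 - 217\right)} - 27253 = \frac{-1 + 636}{2 \left(-214\right)} - 27253 = \frac{1}{2} \left(- \frac{1}{214}\right) 635 - 27253 = - \frac{635}{428} - 27253 = - \frac{11664919}{428}$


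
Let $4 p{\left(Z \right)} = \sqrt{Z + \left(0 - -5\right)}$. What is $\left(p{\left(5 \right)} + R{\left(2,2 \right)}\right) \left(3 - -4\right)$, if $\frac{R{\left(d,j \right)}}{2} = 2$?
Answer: $28 + \frac{7 \sqrt{10}}{4} \approx 33.534$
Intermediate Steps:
$R{\left(d,j \right)} = 4$ ($R{\left(d,j \right)} = 2 \cdot 2 = 4$)
$p{\left(Z \right)} = \frac{\sqrt{5 + Z}}{4}$ ($p{\left(Z \right)} = \frac{\sqrt{Z + \left(0 - -5\right)}}{4} = \frac{\sqrt{Z + \left(0 + 5\right)}}{4} = \frac{\sqrt{Z + 5}}{4} = \frac{\sqrt{5 + Z}}{4}$)
$\left(p{\left(5 \right)} + R{\left(2,2 \right)}\right) \left(3 - -4\right) = \left(\frac{\sqrt{5 + 5}}{4} + 4\right) \left(3 - -4\right) = \left(\frac{\sqrt{10}}{4} + 4\right) \left(3 + 4\right) = \left(4 + \frac{\sqrt{10}}{4}\right) 7 = 28 + \frac{7 \sqrt{10}}{4}$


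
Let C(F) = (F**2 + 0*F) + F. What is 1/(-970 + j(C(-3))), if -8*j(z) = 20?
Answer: -2/1945 ≈ -0.0010283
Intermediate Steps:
C(F) = F + F**2 (C(F) = (F**2 + 0) + F = F**2 + F = F + F**2)
j(z) = -5/2 (j(z) = -1/8*20 = -5/2)
1/(-970 + j(C(-3))) = 1/(-970 - 5/2) = 1/(-1945/2) = -2/1945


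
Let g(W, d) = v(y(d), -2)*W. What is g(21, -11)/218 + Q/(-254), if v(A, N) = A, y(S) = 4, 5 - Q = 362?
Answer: 49581/27686 ≈ 1.7908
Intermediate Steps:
Q = -357 (Q = 5 - 1*362 = 5 - 362 = -357)
g(W, d) = 4*W
g(21, -11)/218 + Q/(-254) = (4*21)/218 - 357/(-254) = 84*(1/218) - 357*(-1/254) = 42/109 + 357/254 = 49581/27686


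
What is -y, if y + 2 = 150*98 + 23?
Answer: -14721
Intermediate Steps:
y = 14721 (y = -2 + (150*98 + 23) = -2 + (14700 + 23) = -2 + 14723 = 14721)
-y = -1*14721 = -14721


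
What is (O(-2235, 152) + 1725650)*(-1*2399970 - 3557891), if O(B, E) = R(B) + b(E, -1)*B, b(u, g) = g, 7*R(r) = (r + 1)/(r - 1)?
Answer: -885326957373817/86 ≈ -1.0294e+13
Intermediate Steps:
R(r) = (1 + r)/(7*(-1 + r)) (R(r) = ((r + 1)/(r - 1))/7 = ((1 + r)/(-1 + r))/7 = (1 + r)/(7*(-1 + r)))
O(B, E) = -B + (1 + B)/(7*(-1 + B)) (O(B, E) = (1 + B)/(7*(-1 + B)) - B = -B + (1 + B)/(7*(-1 + B)))
(O(-2235, 152) + 1725650)*(-1*2399970 - 3557891) = ((1 - 2235 - 7*(-2235)*(-1 - 2235))/(7*(-1 - 2235)) + 1725650)*(-1*2399970 - 3557891) = ((1/7)*(1 - 2235 - 7*(-2235)*(-2236))/(-2236) + 1725650)*(-2399970 - 3557891) = ((1/7)*(-1/2236)*(1 - 2235 - 34982220) + 1725650)*(-5957861) = ((1/7)*(-1/2236)*(-34984454) + 1725650)*(-5957861) = (17492227/7826 + 1725650)*(-5957861) = (13522429127/7826)*(-5957861) = -885326957373817/86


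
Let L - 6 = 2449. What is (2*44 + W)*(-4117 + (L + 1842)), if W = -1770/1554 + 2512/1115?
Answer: 926451468/57757 ≈ 16041.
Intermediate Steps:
L = 2455 (L = 6 + 2449 = 2455)
W = 321683/288785 (W = -1770*1/1554 + 2512*(1/1115) = -295/259 + 2512/1115 = 321683/288785 ≈ 1.1139)
(2*44 + W)*(-4117 + (L + 1842)) = (2*44 + 321683/288785)*(-4117 + (2455 + 1842)) = (88 + 321683/288785)*(-4117 + 4297) = (25734763/288785)*180 = 926451468/57757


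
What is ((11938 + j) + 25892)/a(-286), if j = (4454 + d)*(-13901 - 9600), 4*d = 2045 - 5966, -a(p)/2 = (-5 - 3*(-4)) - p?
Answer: 326395075/2344 ≈ 1.3925e+5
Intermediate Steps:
a(p) = -14 + 2*p (a(p) = -2*((-5 - 3*(-4)) - p) = -2*((-5 + 12) - p) = -2*(7 - p) = -14 + 2*p)
d = -3921/4 (d = (2045 - 5966)/4 = (¼)*(-3921) = -3921/4 ≈ -980.25)
j = -326546395/4 (j = (4454 - 3921/4)*(-13901 - 9600) = (13895/4)*(-23501) = -326546395/4 ≈ -8.1637e+7)
((11938 + j) + 25892)/a(-286) = ((11938 - 326546395/4) + 25892)/(-14 + 2*(-286)) = (-326498643/4 + 25892)/(-14 - 572) = -326395075/4/(-586) = -326395075/4*(-1/586) = 326395075/2344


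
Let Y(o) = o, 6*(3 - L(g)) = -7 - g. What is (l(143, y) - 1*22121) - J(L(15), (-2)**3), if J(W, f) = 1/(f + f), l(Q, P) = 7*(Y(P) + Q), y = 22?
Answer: -335455/16 ≈ -20966.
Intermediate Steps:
L(g) = 25/6 + g/6 (L(g) = 3 - (-7 - g)/6 = 3 + (7/6 + g/6) = 25/6 + g/6)
l(Q, P) = 7*P + 7*Q (l(Q, P) = 7*(P + Q) = 7*P + 7*Q)
J(W, f) = 1/(2*f)
(l(143, y) - 1*22121) - J(L(15), (-2)**3) = ((7*22 + 7*143) - 1*22121) - 1/(2*((-2)**3)) = ((154 + 1001) - 22121) - 1/(2*(-8)) = (1155 - 22121) - (-1)/(2*8) = -20966 - 1*(-1/16) = -20966 + 1/16 = -335455/16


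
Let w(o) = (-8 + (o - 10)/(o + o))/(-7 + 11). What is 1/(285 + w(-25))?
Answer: 40/11327 ≈ 0.0035314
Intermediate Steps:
w(o) = -2 + (-10 + o)/(8*o) (w(o) = (-8 + (-10 + o)/((2*o)))/4 = (-8 + (-10 + o)*(1/(2*o)))*(1/4) = (-8 + (-10 + o)/(2*o))*(1/4) = -2 + (-10 + o)/(8*o))
1/(285 + w(-25)) = 1/(285 + (5/8)*(-2 - 3*(-25))/(-25)) = 1/(285 + (5/8)*(-1/25)*(-2 + 75)) = 1/(285 + (5/8)*(-1/25)*73) = 1/(285 - 73/40) = 1/(11327/40) = 40/11327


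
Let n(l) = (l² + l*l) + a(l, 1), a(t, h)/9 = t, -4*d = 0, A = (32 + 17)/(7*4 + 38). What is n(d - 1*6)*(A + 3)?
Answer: 741/11 ≈ 67.364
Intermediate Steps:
A = 49/66 (A = 49/(28 + 38) = 49/66 ≈ 0.74242)
d = 0 (d = -¼*0 = 0)
a(t, h) = 9*t
n(l) = 2*l² + 9*l (n(l) = (l² + l*l) + 9*l = (l² + l²) + 9*l = 2*l² + 9*l)
n(d - 1*6)*(A + 3) = ((0 - 1*6)*(9 + 2*(0 - 1*6)))*(49/66 + 3) = ((0 - 6)*(9 + 2*(0 - 6)))*(247/66) = -6*(9 + 2*(-6))*(247/66) = -6*(9 - 12)*(247/66) = -6*(-3)*(247/66) = 18*(247/66) = 741/11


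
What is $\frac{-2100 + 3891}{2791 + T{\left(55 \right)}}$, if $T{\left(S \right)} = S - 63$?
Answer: $\frac{1791}{2783} \approx 0.64355$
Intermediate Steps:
$T{\left(S \right)} = -63 + S$
$\frac{-2100 + 3891}{2791 + T{\left(55 \right)}} = \frac{-2100 + 3891}{2791 + \left(-63 + 55\right)} = \frac{1791}{2791 - 8} = \frac{1791}{2783}$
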